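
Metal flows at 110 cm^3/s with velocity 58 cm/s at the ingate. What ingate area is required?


Formula: A_ingate = Q / v  (continuity equation)
A = 110 cm^3/s / 58 cm/s = 1.8966 cm^2

Answer: 1.8966 cm^2


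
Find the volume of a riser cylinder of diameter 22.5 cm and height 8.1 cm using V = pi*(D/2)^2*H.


Formula: V = pi * (D/2)^2 * H  (cylinder volume)
Radius = D/2 = 22.5/2 = 11.25 cm
V = pi * 11.25^2 * 8.1 = 3220.6233 cm^3


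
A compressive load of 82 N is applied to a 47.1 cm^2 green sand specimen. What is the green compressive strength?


Formula: Compressive Strength = Force / Area
Strength = 82 N / 47.1 cm^2 = 1.7410 N/cm^2

Answer: 1.7410 N/cm^2


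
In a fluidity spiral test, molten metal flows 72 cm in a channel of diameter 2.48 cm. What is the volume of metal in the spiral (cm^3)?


Formula: V = pi * (d/2)^2 * L  (cylinder volume)
Radius = 2.48/2 = 1.24 cm
V = pi * 1.24^2 * 72 = 347.7969 cm^3

347.7969 cm^3


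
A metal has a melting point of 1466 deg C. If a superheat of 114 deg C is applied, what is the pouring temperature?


Formula: T_pour = T_melt + Superheat
T_pour = 1466 + 114 = 1580 deg C

Answer: 1580 deg C


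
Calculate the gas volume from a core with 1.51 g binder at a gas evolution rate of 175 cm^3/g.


Formula: V_gas = W_binder * gas_evolution_rate
V = 1.51 g * 175 cm^3/g = 264.2500 cm^3

Answer: 264.2500 cm^3


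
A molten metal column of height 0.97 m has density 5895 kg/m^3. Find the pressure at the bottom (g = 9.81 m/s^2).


Formula: P = rho * g * h
rho * g = 5895 * 9.81 = 57829.95 N/m^3
P = 57829.95 * 0.97 = 56095.0515 Pa


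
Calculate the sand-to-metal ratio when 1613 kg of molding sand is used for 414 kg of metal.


Formula: Sand-to-Metal Ratio = W_sand / W_metal
Ratio = 1613 kg / 414 kg = 3.8961

3.8961


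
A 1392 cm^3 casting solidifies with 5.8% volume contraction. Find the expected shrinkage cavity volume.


Formula: V_shrink = V_casting * shrinkage_pct / 100
V_shrink = 1392 cm^3 * 5.8 / 100 = 80.7360 cm^3

Answer: 80.7360 cm^3


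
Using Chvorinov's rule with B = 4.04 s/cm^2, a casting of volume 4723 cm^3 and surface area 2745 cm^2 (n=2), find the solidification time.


Formula: t_s = B * (V/A)^n  (Chvorinov's rule, n=2)
Modulus M = V/A = 4723/2745 = 1.720583 cm
M^2 = 1.720583^2 = 2.960406 cm^2
t_s = 4.04 * 2.960406 = 11.9600 s

11.9600 s


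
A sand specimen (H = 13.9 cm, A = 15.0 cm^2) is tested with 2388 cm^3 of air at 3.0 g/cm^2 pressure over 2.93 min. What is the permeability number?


Formula: Permeability Number P = (V * H) / (p * A * t)
Numerator: V * H = 2388 * 13.9 = 33193.2
Denominator: p * A * t = 3.0 * 15.0 * 2.93 = 131.85
P = 33193.2 / 131.85 = 251.7497

Answer: 251.7497


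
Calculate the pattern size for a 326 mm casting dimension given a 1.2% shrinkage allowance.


Formula: L_pattern = L_casting * (1 + shrinkage_rate/100)
Shrinkage factor = 1 + 1.2/100 = 1.012
L_pattern = 326 mm * 1.012 = 329.9120 mm

Answer: 329.9120 mm


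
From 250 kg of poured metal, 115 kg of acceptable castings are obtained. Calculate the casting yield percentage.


Formula: Casting Yield = (W_good / W_total) * 100
Yield = (115 kg / 250 kg) * 100 = 46.0000%

46.0000%


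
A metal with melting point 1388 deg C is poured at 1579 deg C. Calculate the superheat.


Formula: Superheat = T_pour - T_melt
Superheat = 1579 - 1388 = 191 deg C

Answer: 191 deg C


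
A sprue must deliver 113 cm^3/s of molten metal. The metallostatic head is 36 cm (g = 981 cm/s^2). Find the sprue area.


Formula: v = sqrt(2*g*h), A = Q/v
Velocity: v = sqrt(2 * 981 * 36) = sqrt(70632) = 265.7668 cm/s
Sprue area: A = Q / v = 113 / 265.7668 = 0.4252 cm^2

Final answer: 0.4252 cm^2


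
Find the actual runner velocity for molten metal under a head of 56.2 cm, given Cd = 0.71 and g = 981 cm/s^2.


Formula: v = Cd * sqrt(2 * g * h)  (Torricelli with discharge coefficient)
2*g*h = 2 * 981 * 56.2 = 110264.4 cm^2/s^2
sqrt(110264.4) = 332.06084 cm/s
v = 0.71 * 332.06084 = 235.7632 cm/s

Final answer: 235.7632 cm/s


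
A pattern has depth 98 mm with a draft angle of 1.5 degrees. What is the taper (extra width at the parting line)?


Formula: taper = depth * tan(draft_angle)
tan(1.5 deg) = 0.0261859
taper = 98 mm * 0.0261859 = 2.5662 mm

Final answer: 2.5662 mm


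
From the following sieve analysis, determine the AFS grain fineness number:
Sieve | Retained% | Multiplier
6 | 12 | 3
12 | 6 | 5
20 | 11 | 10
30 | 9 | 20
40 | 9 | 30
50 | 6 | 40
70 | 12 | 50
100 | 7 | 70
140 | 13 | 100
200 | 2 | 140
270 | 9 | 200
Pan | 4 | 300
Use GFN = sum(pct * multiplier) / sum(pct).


Formula: GFN = sum(pct * multiplier) / sum(pct)
sum(pct * multiplier) = 6536
sum(pct) = 100
GFN = 6536 / 100 = 65.36

65.36


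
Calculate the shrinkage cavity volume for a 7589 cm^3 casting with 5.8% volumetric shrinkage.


Formula: V_shrink = V_casting * shrinkage_pct / 100
V_shrink = 7589 cm^3 * 5.8 / 100 = 440.1620 cm^3


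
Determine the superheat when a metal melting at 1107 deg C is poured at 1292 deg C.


Formula: Superheat = T_pour - T_melt
Superheat = 1292 - 1107 = 185 deg C

Final answer: 185 deg C


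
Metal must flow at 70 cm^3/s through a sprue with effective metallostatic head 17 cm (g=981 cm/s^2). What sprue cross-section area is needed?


Formula: v = sqrt(2*g*h), A = Q/v
Velocity: v = sqrt(2 * 981 * 17) = sqrt(33354) = 182.6308 cm/s
Sprue area: A = Q / v = 70 / 182.6308 = 0.3833 cm^2

0.3833 cm^2


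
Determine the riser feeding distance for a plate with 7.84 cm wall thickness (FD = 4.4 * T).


Formula: FD = 4.4 * T  (riser feeding-distance rule)
FD = 4.4 * 7.84 cm = 34.4960 cm

34.4960 cm


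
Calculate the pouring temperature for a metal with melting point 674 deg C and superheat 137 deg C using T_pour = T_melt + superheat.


Formula: T_pour = T_melt + Superheat
T_pour = 674 + 137 = 811 deg C

811 deg C


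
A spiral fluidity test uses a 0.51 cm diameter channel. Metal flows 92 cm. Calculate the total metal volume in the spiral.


Formula: V = pi * (d/2)^2 * L  (cylinder volume)
Radius = 0.51/2 = 0.255 cm
V = pi * 0.255^2 * 92 = 18.7939 cm^3

18.7939 cm^3


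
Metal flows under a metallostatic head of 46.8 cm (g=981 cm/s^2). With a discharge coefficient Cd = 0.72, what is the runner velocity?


Formula: v = Cd * sqrt(2 * g * h)  (Torricelli with discharge coefficient)
2*g*h = 2 * 981 * 46.8 = 91821.6 cm^2/s^2
sqrt(91821.6) = 303.02079 cm/s
v = 0.72 * 303.02079 = 218.1750 cm/s

Answer: 218.1750 cm/s


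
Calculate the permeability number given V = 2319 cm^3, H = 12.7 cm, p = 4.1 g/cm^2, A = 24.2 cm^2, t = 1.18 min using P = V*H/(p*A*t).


Formula: Permeability Number P = (V * H) / (p * A * t)
Numerator: V * H = 2319 * 12.7 = 29451.3
Denominator: p * A * t = 4.1 * 24.2 * 1.18 = 117.0796
P = 29451.3 / 117.0796 = 251.5494


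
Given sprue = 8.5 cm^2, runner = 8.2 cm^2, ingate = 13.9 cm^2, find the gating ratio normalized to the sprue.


Sprue:Runner:Ingate = 1 : 8.2/8.5 : 13.9/8.5 = 1:0.96:1.64

1:0.96:1.64


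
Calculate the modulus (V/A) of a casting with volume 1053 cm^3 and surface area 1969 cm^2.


Formula: Casting Modulus M = V / A
M = 1053 cm^3 / 1969 cm^2 = 0.5348 cm

0.5348 cm


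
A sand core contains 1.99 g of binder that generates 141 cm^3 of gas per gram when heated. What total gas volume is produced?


Formula: V_gas = W_binder * gas_evolution_rate
V = 1.99 g * 141 cm^3/g = 280.5900 cm^3


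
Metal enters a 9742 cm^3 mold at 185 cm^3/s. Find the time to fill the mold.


Formula: t_fill = V_mold / Q_flow
t = 9742 cm^3 / 185 cm^3/s = 52.6595 s

Final answer: 52.6595 s


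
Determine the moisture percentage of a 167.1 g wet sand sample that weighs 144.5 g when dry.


Formula: MC = (W_wet - W_dry) / W_wet * 100
Water mass = 167.1 - 144.5 = 22.6 g
MC = 22.6 / 167.1 * 100 = 13.5248%

Answer: 13.5248%


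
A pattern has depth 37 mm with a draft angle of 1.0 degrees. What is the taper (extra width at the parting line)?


Formula: taper = depth * tan(draft_angle)
tan(1.0 deg) = 0.0174551
taper = 37 mm * 0.0174551 = 0.6458 mm

0.6458 mm


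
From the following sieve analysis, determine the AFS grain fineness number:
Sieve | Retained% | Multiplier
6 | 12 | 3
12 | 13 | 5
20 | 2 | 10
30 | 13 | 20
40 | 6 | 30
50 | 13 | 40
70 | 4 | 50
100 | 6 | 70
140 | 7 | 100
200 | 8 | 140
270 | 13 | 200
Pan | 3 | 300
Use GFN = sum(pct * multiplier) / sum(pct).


Formula: GFN = sum(pct * multiplier) / sum(pct)
sum(pct * multiplier) = 7021
sum(pct) = 100
GFN = 7021 / 100 = 70.21

Final answer: 70.21


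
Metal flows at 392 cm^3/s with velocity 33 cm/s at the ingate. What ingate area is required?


Formula: A_ingate = Q / v  (continuity equation)
A = 392 cm^3/s / 33 cm/s = 11.8788 cm^2

Final answer: 11.8788 cm^2


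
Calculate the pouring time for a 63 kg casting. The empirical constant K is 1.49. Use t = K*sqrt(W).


Formula: t = K * sqrt(W)
sqrt(W) = sqrt(63) = 7.93725
t = 1.49 * 7.93725 = 11.8265 s

Answer: 11.8265 s


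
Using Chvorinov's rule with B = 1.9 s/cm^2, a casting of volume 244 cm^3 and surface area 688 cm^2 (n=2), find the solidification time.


Formula: t_s = B * (V/A)^n  (Chvorinov's rule, n=2)
Modulus M = V/A = 244/688 = 0.354651 cm
M^2 = 0.354651^2 = 0.125777 cm^2
t_s = 1.9 * 0.125777 = 0.2390 s

Answer: 0.2390 s


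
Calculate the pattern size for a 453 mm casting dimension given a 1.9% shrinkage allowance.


Formula: L_pattern = L_casting * (1 + shrinkage_rate/100)
Shrinkage factor = 1 + 1.9/100 = 1.019
L_pattern = 453 mm * 1.019 = 461.6070 mm

461.6070 mm


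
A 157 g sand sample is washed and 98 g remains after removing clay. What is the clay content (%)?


Formula: Clay% = (W_total - W_washed) / W_total * 100
Clay mass = 157 - 98 = 59 g
Clay% = 59 / 157 * 100 = 37.5796%

37.5796%


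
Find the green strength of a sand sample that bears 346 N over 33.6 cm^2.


Formula: Compressive Strength = Force / Area
Strength = 346 N / 33.6 cm^2 = 10.2976 N/cm^2

10.2976 N/cm^2


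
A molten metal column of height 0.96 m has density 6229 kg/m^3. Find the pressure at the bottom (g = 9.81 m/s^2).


Formula: P = rho * g * h
rho * g = 6229 * 9.81 = 61106.49 N/m^3
P = 61106.49 * 0.96 = 58662.2304 Pa


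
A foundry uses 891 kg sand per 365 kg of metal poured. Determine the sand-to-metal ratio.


Formula: Sand-to-Metal Ratio = W_sand / W_metal
Ratio = 891 kg / 365 kg = 2.4411

Answer: 2.4411


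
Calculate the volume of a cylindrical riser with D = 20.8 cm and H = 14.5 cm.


Formula: V = pi * (D/2)^2 * H  (cylinder volume)
Radius = D/2 = 20.8/2 = 10.4 cm
V = pi * 10.4^2 * 14.5 = 4927.0226 cm^3

4927.0226 cm^3


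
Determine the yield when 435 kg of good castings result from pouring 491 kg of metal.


Formula: Casting Yield = (W_good / W_total) * 100
Yield = (435 kg / 491 kg) * 100 = 88.5947%

88.5947%


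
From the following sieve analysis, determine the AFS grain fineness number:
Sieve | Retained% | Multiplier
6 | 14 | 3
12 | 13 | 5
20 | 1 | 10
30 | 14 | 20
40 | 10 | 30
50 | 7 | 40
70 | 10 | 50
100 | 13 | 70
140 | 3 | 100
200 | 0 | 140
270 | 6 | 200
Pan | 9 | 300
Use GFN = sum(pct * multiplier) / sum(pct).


Formula: GFN = sum(pct * multiplier) / sum(pct)
sum(pct * multiplier) = 6587
sum(pct) = 100
GFN = 6587 / 100 = 65.87

65.87


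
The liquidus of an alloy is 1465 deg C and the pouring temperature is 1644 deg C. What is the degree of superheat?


Formula: Superheat = T_pour - T_melt
Superheat = 1644 - 1465 = 179 deg C


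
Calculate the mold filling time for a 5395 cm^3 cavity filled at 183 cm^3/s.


Formula: t_fill = V_mold / Q_flow
t = 5395 cm^3 / 183 cm^3/s = 29.4809 s


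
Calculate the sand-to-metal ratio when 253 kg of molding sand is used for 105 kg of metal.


Formula: Sand-to-Metal Ratio = W_sand / W_metal
Ratio = 253 kg / 105 kg = 2.4095

2.4095


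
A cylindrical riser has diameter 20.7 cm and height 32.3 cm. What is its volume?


Formula: V = pi * (D/2)^2 * H  (cylinder volume)
Radius = D/2 = 20.7/2 = 10.35 cm
V = pi * 10.35^2 * 32.3 = 10870.0889 cm^3

10870.0889 cm^3


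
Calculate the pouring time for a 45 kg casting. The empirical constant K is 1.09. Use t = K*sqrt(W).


Formula: t = K * sqrt(W)
sqrt(W) = sqrt(45) = 6.70820
t = 1.09 * 6.70820 = 7.3119 s

Final answer: 7.3119 s


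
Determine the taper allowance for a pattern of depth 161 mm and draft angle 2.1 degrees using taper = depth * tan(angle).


Formula: taper = depth * tan(draft_angle)
tan(2.1 deg) = 0.0366683
taper = 161 mm * 0.0366683 = 5.9036 mm


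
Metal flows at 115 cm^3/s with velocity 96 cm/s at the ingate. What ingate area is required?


Formula: A_ingate = Q / v  (continuity equation)
A = 115 cm^3/s / 96 cm/s = 1.1979 cm^2

1.1979 cm^2


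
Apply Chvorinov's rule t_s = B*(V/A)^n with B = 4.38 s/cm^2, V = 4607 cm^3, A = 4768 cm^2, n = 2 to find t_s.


Formula: t_s = B * (V/A)^n  (Chvorinov's rule, n=2)
Modulus M = V/A = 4607/4768 = 0.966233 cm
M^2 = 0.966233^2 = 0.933606 cm^2
t_s = 4.38 * 0.933606 = 4.0892 s

Final answer: 4.0892 s


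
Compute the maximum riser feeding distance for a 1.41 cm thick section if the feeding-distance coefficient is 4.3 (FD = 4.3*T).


Formula: FD = 4.3 * T  (riser feeding-distance rule)
FD = 4.3 * 1.41 cm = 6.0630 cm


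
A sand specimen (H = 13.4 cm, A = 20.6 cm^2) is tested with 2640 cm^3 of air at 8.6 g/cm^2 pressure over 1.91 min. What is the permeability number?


Formula: Permeability Number P = (V * H) / (p * A * t)
Numerator: V * H = 2640 * 13.4 = 35376.0
Denominator: p * A * t = 8.6 * 20.6 * 1.91 = 338.3756
P = 35376.0 / 338.3756 = 104.5465


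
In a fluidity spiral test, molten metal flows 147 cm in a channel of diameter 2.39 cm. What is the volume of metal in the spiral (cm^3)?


Formula: V = pi * (d/2)^2 * L  (cylinder volume)
Radius = 2.39/2 = 1.195 cm
V = pi * 1.195^2 * 147 = 659.4821 cm^3

Answer: 659.4821 cm^3


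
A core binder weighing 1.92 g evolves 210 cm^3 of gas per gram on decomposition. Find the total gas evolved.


Formula: V_gas = W_binder * gas_evolution_rate
V = 1.92 g * 210 cm^3/g = 403.2000 cm^3


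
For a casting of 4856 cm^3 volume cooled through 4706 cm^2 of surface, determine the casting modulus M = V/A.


Formula: Casting Modulus M = V / A
M = 4856 cm^3 / 4706 cm^2 = 1.0319 cm

Final answer: 1.0319 cm


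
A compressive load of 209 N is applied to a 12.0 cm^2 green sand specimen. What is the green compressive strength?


Formula: Compressive Strength = Force / Area
Strength = 209 N / 12.0 cm^2 = 17.4167 N/cm^2

Answer: 17.4167 N/cm^2


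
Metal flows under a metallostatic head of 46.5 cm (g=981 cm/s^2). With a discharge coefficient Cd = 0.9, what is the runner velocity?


Formula: v = Cd * sqrt(2 * g * h)  (Torricelli with discharge coefficient)
2*g*h = 2 * 981 * 46.5 = 91233.0 cm^2/s^2
sqrt(91233.0) = 302.04801 cm/s
v = 0.9 * 302.04801 = 271.8432 cm/s

Answer: 271.8432 cm/s


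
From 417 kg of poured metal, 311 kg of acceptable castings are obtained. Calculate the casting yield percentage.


Formula: Casting Yield = (W_good / W_total) * 100
Yield = (311 kg / 417 kg) * 100 = 74.5803%

Final answer: 74.5803%


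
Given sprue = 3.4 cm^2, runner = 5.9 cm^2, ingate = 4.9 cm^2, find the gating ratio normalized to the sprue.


Sprue:Runner:Ingate = 1 : 5.9/3.4 : 4.9/3.4 = 1:1.74:1.44


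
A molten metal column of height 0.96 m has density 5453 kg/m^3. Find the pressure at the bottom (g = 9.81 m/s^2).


Formula: P = rho * g * h
rho * g = 5453 * 9.81 = 53493.93 N/m^3
P = 53493.93 * 0.96 = 51354.1728 Pa

51354.1728 Pa


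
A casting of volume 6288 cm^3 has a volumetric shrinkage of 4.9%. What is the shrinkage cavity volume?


Formula: V_shrink = V_casting * shrinkage_pct / 100
V_shrink = 6288 cm^3 * 4.9 / 100 = 308.1120 cm^3

Final answer: 308.1120 cm^3


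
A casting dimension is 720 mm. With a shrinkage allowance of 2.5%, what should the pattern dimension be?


Formula: L_pattern = L_casting * (1 + shrinkage_rate/100)
Shrinkage factor = 1 + 2.5/100 = 1.025
L_pattern = 720 mm * 1.025 = 738.0000 mm

738.0000 mm


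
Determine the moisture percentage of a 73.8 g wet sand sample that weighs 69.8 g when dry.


Formula: MC = (W_wet - W_dry) / W_wet * 100
Water mass = 73.8 - 69.8 = 4.0 g
MC = 4.0 / 73.8 * 100 = 5.4201%

Answer: 5.4201%


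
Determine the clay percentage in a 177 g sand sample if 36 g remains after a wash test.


Formula: Clay% = (W_total - W_washed) / W_total * 100
Clay mass = 177 - 36 = 141 g
Clay% = 141 / 177 * 100 = 79.6610%


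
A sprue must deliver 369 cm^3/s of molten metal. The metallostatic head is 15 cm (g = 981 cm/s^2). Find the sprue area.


Formula: v = sqrt(2*g*h), A = Q/v
Velocity: v = sqrt(2 * 981 * 15) = sqrt(29430) = 171.5517 cm/s
Sprue area: A = Q / v = 369 / 171.5517 = 2.1510 cm^2

Answer: 2.1510 cm^2


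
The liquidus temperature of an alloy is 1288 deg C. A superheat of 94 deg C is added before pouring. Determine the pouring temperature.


Formula: T_pour = T_melt + Superheat
T_pour = 1288 + 94 = 1382 deg C


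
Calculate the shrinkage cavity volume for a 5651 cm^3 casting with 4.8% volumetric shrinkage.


Formula: V_shrink = V_casting * shrinkage_pct / 100
V_shrink = 5651 cm^3 * 4.8 / 100 = 271.2480 cm^3


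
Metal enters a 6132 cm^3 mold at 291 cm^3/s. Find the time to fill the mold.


Formula: t_fill = V_mold / Q_flow
t = 6132 cm^3 / 291 cm^3/s = 21.0722 s

21.0722 s


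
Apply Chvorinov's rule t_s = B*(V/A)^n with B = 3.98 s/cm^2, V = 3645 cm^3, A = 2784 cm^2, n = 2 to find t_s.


Formula: t_s = B * (V/A)^n  (Chvorinov's rule, n=2)
Modulus M = V/A = 3645/2784 = 1.309267 cm
M^2 = 1.309267^2 = 1.714180 cm^2
t_s = 3.98 * 1.714180 = 6.8224 s

Final answer: 6.8224 s


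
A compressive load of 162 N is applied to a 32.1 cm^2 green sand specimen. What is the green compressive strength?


Formula: Compressive Strength = Force / Area
Strength = 162 N / 32.1 cm^2 = 5.0467 N/cm^2

Final answer: 5.0467 N/cm^2


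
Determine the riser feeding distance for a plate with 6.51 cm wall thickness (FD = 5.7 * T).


Formula: FD = 5.7 * T  (riser feeding-distance rule)
FD = 5.7 * 6.51 cm = 37.1070 cm

Final answer: 37.1070 cm


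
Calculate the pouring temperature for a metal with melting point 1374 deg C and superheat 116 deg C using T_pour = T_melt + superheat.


Formula: T_pour = T_melt + Superheat
T_pour = 1374 + 116 = 1490 deg C


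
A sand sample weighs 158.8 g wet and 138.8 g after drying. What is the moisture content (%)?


Formula: MC = (W_wet - W_dry) / W_wet * 100
Water mass = 158.8 - 138.8 = 20.0 g
MC = 20.0 / 158.8 * 100 = 12.5945%

12.5945%


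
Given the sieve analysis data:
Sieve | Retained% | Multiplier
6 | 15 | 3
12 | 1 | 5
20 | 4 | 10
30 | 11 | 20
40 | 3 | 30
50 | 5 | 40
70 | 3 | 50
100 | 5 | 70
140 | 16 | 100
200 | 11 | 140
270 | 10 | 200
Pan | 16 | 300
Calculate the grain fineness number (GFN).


Formula: GFN = sum(pct * multiplier) / sum(pct)
sum(pct * multiplier) = 11040
sum(pct) = 100
GFN = 11040 / 100 = 110.40

Final answer: 110.40


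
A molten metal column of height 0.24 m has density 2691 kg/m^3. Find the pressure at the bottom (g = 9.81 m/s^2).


Formula: P = rho * g * h
rho * g = 2691 * 9.81 = 26398.71 N/m^3
P = 26398.71 * 0.24 = 6335.6904 Pa

Answer: 6335.6904 Pa


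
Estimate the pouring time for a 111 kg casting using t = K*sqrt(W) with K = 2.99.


Formula: t = K * sqrt(W)
sqrt(W) = sqrt(111) = 10.53565
t = 2.99 * 10.53565 = 31.5016 s

Final answer: 31.5016 s


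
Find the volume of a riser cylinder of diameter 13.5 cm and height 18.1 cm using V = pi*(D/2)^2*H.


Formula: V = pi * (D/2)^2 * H  (cylinder volume)
Radius = D/2 = 13.5/2 = 6.75 cm
V = pi * 6.75^2 * 18.1 = 2590.8126 cm^3

Final answer: 2590.8126 cm^3


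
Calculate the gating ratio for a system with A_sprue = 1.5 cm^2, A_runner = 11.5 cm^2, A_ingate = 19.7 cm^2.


Sprue:Runner:Ingate = 1 : 11.5/1.5 : 19.7/1.5 = 1:7.67:13.13

Final answer: 1:7.67:13.13


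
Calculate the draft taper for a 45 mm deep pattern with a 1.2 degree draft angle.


Formula: taper = depth * tan(draft_angle)
tan(1.2 deg) = 0.0209470
taper = 45 mm * 0.0209470 = 0.9426 mm


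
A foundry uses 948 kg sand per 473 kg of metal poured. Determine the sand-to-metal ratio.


Formula: Sand-to-Metal Ratio = W_sand / W_metal
Ratio = 948 kg / 473 kg = 2.0042


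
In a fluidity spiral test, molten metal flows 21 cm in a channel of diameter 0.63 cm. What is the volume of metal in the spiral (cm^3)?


Formula: V = pi * (d/2)^2 * L  (cylinder volume)
Radius = 0.63/2 = 0.315 cm
V = pi * 0.315^2 * 21 = 6.5462 cm^3


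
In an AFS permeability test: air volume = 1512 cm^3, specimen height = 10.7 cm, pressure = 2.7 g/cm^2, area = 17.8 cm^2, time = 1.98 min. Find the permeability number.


Formula: Permeability Number P = (V * H) / (p * A * t)
Numerator: V * H = 1512 * 10.7 = 16178.4
Denominator: p * A * t = 2.7 * 17.8 * 1.98 = 95.1588
P = 16178.4 / 95.1588 = 170.0148

170.0148


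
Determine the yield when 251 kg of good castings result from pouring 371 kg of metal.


Formula: Casting Yield = (W_good / W_total) * 100
Yield = (251 kg / 371 kg) * 100 = 67.6550%

67.6550%


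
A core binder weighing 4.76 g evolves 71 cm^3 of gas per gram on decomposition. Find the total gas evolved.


Formula: V_gas = W_binder * gas_evolution_rate
V = 4.76 g * 71 cm^3/g = 337.9600 cm^3

Final answer: 337.9600 cm^3


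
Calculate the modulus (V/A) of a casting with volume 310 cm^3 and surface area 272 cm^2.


Formula: Casting Modulus M = V / A
M = 310 cm^3 / 272 cm^2 = 1.1397 cm

Answer: 1.1397 cm


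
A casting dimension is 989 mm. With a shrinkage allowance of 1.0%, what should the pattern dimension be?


Formula: L_pattern = L_casting * (1 + shrinkage_rate/100)
Shrinkage factor = 1 + 1.0/100 = 1.01
L_pattern = 989 mm * 1.01 = 998.8900 mm

Final answer: 998.8900 mm


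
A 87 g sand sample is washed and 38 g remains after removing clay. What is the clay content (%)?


Formula: Clay% = (W_total - W_washed) / W_total * 100
Clay mass = 87 - 38 = 49 g
Clay% = 49 / 87 * 100 = 56.3218%

Answer: 56.3218%


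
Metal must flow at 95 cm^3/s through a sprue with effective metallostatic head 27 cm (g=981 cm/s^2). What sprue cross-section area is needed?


Formula: v = sqrt(2*g*h), A = Q/v
Velocity: v = sqrt(2 * 981 * 27) = sqrt(52974) = 230.1608 cm/s
Sprue area: A = Q / v = 95 / 230.1608 = 0.4128 cm^2


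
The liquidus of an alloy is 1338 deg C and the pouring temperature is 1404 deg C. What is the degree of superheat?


Formula: Superheat = T_pour - T_melt
Superheat = 1404 - 1338 = 66 deg C

66 deg C


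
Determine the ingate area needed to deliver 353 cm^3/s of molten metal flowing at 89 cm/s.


Formula: A_ingate = Q / v  (continuity equation)
A = 353 cm^3/s / 89 cm/s = 3.9663 cm^2


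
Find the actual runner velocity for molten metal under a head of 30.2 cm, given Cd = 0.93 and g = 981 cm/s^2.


Formula: v = Cd * sqrt(2 * g * h)  (Torricelli with discharge coefficient)
2*g*h = 2 * 981 * 30.2 = 59252.4 cm^2/s^2
sqrt(59252.4) = 243.41816 cm/s
v = 0.93 * 243.41816 = 226.3789 cm/s


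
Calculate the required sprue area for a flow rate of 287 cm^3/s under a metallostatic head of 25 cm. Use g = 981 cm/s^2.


Formula: v = sqrt(2*g*h), A = Q/v
Velocity: v = sqrt(2 * 981 * 25) = sqrt(49050) = 221.4723 cm/s
Sprue area: A = Q / v = 287 / 221.4723 = 1.2959 cm^2

1.2959 cm^2


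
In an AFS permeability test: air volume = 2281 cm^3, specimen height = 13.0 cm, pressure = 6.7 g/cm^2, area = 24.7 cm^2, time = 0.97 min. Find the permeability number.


Formula: Permeability Number P = (V * H) / (p * A * t)
Numerator: V * H = 2281 * 13.0 = 29653.0
Denominator: p * A * t = 6.7 * 24.7 * 0.97 = 160.5253
P = 29653.0 / 160.5253 = 184.7248


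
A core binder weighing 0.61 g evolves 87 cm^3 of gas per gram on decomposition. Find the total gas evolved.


Formula: V_gas = W_binder * gas_evolution_rate
V = 0.61 g * 87 cm^3/g = 53.0700 cm^3

Final answer: 53.0700 cm^3


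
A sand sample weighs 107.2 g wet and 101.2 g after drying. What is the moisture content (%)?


Formula: MC = (W_wet - W_dry) / W_wet * 100
Water mass = 107.2 - 101.2 = 6.0 g
MC = 6.0 / 107.2 * 100 = 5.5970%

Final answer: 5.5970%


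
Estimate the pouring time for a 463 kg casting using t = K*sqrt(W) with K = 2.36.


Formula: t = K * sqrt(W)
sqrt(W) = sqrt(463) = 21.51743
t = 2.36 * 21.51743 = 50.7811 s

50.7811 s


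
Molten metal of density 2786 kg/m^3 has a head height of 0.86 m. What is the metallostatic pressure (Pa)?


Formula: P = rho * g * h
rho * g = 2786 * 9.81 = 27330.66 N/m^3
P = 27330.66 * 0.86 = 23504.3676 Pa

Answer: 23504.3676 Pa


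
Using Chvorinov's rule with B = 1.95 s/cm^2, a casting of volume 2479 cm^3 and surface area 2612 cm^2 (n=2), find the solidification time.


Formula: t_s = B * (V/A)^n  (Chvorinov's rule, n=2)
Modulus M = V/A = 2479/2612 = 0.949081 cm
M^2 = 0.949081^2 = 0.900755 cm^2
t_s = 1.95 * 0.900755 = 1.7565 s

Final answer: 1.7565 s


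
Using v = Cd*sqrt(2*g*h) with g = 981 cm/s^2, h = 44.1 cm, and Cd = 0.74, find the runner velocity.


Formula: v = Cd * sqrt(2 * g * h)  (Torricelli with discharge coefficient)
2*g*h = 2 * 981 * 44.1 = 86524.2 cm^2/s^2
sqrt(86524.2) = 294.14996 cm/s
v = 0.74 * 294.14996 = 217.6710 cm/s


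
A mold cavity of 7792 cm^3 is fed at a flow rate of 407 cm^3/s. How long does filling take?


Formula: t_fill = V_mold / Q_flow
t = 7792 cm^3 / 407 cm^3/s = 19.1450 s

19.1450 s


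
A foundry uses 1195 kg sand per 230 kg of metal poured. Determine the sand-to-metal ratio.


Formula: Sand-to-Metal Ratio = W_sand / W_metal
Ratio = 1195 kg / 230 kg = 5.1957


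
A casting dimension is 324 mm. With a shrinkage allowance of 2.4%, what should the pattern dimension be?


Formula: L_pattern = L_casting * (1 + shrinkage_rate/100)
Shrinkage factor = 1 + 2.4/100 = 1.024
L_pattern = 324 mm * 1.024 = 331.7760 mm

Answer: 331.7760 mm


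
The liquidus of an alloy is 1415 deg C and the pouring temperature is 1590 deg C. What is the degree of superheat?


Formula: Superheat = T_pour - T_melt
Superheat = 1590 - 1415 = 175 deg C

Final answer: 175 deg C


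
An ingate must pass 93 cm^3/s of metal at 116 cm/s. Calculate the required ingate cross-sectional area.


Formula: A_ingate = Q / v  (continuity equation)
A = 93 cm^3/s / 116 cm/s = 0.8017 cm^2


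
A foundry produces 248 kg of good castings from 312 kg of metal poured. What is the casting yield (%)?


Formula: Casting Yield = (W_good / W_total) * 100
Yield = (248 kg / 312 kg) * 100 = 79.4872%

Answer: 79.4872%


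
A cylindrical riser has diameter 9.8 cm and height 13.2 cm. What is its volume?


Formula: V = pi * (D/2)^2 * H  (cylinder volume)
Radius = D/2 = 9.8/2 = 4.9 cm
V = pi * 4.9^2 * 13.2 = 995.6712 cm^3

Answer: 995.6712 cm^3


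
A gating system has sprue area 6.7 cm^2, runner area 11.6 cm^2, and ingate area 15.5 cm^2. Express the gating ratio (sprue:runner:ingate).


Sprue:Runner:Ingate = 1 : 11.6/6.7 : 15.5/6.7 = 1:1.73:2.31

1:1.73:2.31


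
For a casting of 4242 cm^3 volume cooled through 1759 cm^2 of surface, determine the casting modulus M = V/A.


Formula: Casting Modulus M = V / A
M = 4242 cm^3 / 1759 cm^2 = 2.4116 cm

2.4116 cm


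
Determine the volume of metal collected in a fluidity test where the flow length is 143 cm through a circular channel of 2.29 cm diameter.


Formula: V = pi * (d/2)^2 * L  (cylinder volume)
Radius = 2.29/2 = 1.145 cm
V = pi * 1.145^2 * 143 = 588.9750 cm^3


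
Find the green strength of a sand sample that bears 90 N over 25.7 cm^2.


Formula: Compressive Strength = Force / Area
Strength = 90 N / 25.7 cm^2 = 3.5019 N/cm^2


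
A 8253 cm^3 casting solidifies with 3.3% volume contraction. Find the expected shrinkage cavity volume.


Formula: V_shrink = V_casting * shrinkage_pct / 100
V_shrink = 8253 cm^3 * 3.3 / 100 = 272.3490 cm^3


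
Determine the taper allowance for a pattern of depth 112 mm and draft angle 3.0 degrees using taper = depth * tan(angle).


Formula: taper = depth * tan(draft_angle)
tan(3.0 deg) = 0.0524078
taper = 112 mm * 0.0524078 = 5.8697 mm

Final answer: 5.8697 mm


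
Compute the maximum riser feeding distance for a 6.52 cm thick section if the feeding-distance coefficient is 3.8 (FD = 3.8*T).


Formula: FD = 3.8 * T  (riser feeding-distance rule)
FD = 3.8 * 6.52 cm = 24.7760 cm


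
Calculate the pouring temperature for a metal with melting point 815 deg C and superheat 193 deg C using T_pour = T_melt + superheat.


Formula: T_pour = T_melt + Superheat
T_pour = 815 + 193 = 1008 deg C

Final answer: 1008 deg C


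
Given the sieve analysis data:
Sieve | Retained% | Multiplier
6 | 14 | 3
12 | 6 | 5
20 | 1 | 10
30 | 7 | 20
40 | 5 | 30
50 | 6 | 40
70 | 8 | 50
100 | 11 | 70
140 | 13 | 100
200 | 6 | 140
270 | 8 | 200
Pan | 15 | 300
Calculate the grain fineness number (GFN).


Formula: GFN = sum(pct * multiplier) / sum(pct)
sum(pct * multiplier) = 10022
sum(pct) = 100
GFN = 10022 / 100 = 100.22

Final answer: 100.22


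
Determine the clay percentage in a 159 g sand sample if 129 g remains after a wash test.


Formula: Clay% = (W_total - W_washed) / W_total * 100
Clay mass = 159 - 129 = 30 g
Clay% = 30 / 159 * 100 = 18.8679%

Final answer: 18.8679%


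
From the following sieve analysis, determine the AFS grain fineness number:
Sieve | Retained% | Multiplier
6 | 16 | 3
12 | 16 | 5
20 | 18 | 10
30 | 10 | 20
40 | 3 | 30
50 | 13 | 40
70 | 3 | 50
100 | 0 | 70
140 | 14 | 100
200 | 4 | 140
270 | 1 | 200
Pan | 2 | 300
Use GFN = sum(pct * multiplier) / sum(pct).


Formula: GFN = sum(pct * multiplier) / sum(pct)
sum(pct * multiplier) = 4028
sum(pct) = 100
GFN = 4028 / 100 = 40.28

Answer: 40.28


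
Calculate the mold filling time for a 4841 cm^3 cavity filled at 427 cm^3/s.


Formula: t_fill = V_mold / Q_flow
t = 4841 cm^3 / 427 cm^3/s = 11.3372 s


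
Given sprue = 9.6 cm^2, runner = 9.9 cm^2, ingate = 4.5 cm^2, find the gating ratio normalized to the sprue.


Sprue:Runner:Ingate = 1 : 9.9/9.6 : 4.5/9.6 = 1:1.03:0.47

1:1.03:0.47


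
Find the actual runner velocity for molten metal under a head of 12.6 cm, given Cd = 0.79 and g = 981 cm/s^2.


Formula: v = Cd * sqrt(2 * g * h)  (Torricelli with discharge coefficient)
2*g*h = 2 * 981 * 12.6 = 24721.2 cm^2/s^2
sqrt(24721.2) = 157.22977 cm/s
v = 0.79 * 157.22977 = 124.2115 cm/s


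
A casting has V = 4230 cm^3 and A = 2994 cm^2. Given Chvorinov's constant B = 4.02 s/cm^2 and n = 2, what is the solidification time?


Formula: t_s = B * (V/A)^n  (Chvorinov's rule, n=2)
Modulus M = V/A = 4230/2994 = 1.412826 cm
M^2 = 1.412826^2 = 1.996077 cm^2
t_s = 4.02 * 1.996077 = 8.0242 s

8.0242 s


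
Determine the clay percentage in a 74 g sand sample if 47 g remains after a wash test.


Formula: Clay% = (W_total - W_washed) / W_total * 100
Clay mass = 74 - 47 = 27 g
Clay% = 27 / 74 * 100 = 36.4865%

Final answer: 36.4865%


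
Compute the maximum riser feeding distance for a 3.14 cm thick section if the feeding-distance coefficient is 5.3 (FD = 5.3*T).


Formula: FD = 5.3 * T  (riser feeding-distance rule)
FD = 5.3 * 3.14 cm = 16.6420 cm


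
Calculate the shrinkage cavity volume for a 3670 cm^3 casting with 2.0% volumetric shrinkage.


Formula: V_shrink = V_casting * shrinkage_pct / 100
V_shrink = 3670 cm^3 * 2.0 / 100 = 73.4000 cm^3

73.4000 cm^3


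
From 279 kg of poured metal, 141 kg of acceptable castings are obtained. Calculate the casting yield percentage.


Formula: Casting Yield = (W_good / W_total) * 100
Yield = (141 kg / 279 kg) * 100 = 50.5376%

Answer: 50.5376%


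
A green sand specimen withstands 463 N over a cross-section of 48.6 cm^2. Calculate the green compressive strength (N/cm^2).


Formula: Compressive Strength = Force / Area
Strength = 463 N / 48.6 cm^2 = 9.5267 N/cm^2

Final answer: 9.5267 N/cm^2


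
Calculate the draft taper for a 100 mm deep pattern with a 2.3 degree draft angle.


Formula: taper = depth * tan(draft_angle)
tan(2.3 deg) = 0.0401641
taper = 100 mm * 0.0401641 = 4.0164 mm


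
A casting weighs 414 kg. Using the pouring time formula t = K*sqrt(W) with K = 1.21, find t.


Formula: t = K * sqrt(W)
sqrt(W) = sqrt(414) = 20.34699
t = 1.21 * 20.34699 = 24.6199 s

24.6199 s


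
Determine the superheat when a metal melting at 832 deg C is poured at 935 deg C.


Formula: Superheat = T_pour - T_melt
Superheat = 935 - 832 = 103 deg C

Answer: 103 deg C


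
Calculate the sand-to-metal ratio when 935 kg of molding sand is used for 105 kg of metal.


Formula: Sand-to-Metal Ratio = W_sand / W_metal
Ratio = 935 kg / 105 kg = 8.9048

8.9048


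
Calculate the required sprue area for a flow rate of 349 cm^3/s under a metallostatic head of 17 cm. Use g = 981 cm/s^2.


Formula: v = sqrt(2*g*h), A = Q/v
Velocity: v = sqrt(2 * 981 * 17) = sqrt(33354) = 182.6308 cm/s
Sprue area: A = Q / v = 349 / 182.6308 = 1.9110 cm^2


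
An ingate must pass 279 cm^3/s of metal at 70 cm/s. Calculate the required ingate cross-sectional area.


Formula: A_ingate = Q / v  (continuity equation)
A = 279 cm^3/s / 70 cm/s = 3.9857 cm^2

3.9857 cm^2


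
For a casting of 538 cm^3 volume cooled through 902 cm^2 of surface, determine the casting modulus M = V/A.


Formula: Casting Modulus M = V / A
M = 538 cm^3 / 902 cm^2 = 0.5965 cm

0.5965 cm


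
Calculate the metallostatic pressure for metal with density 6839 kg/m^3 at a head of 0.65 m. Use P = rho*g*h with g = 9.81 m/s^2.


Formula: P = rho * g * h
rho * g = 6839 * 9.81 = 67090.59 N/m^3
P = 67090.59 * 0.65 = 43608.8835 Pa

Answer: 43608.8835 Pa


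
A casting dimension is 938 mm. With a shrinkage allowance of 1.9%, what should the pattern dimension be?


Formula: L_pattern = L_casting * (1 + shrinkage_rate/100)
Shrinkage factor = 1 + 1.9/100 = 1.019
L_pattern = 938 mm * 1.019 = 955.8220 mm

Final answer: 955.8220 mm


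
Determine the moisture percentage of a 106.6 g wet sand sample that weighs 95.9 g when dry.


Formula: MC = (W_wet - W_dry) / W_wet * 100
Water mass = 106.6 - 95.9 = 10.7 g
MC = 10.7 / 106.6 * 100 = 10.0375%

Final answer: 10.0375%


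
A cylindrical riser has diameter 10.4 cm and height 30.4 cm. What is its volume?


Formula: V = pi * (D/2)^2 * H  (cylinder volume)
Radius = D/2 = 10.4/2 = 5.2 cm
V = pi * 5.2^2 * 30.4 = 2582.4394 cm^3

2582.4394 cm^3


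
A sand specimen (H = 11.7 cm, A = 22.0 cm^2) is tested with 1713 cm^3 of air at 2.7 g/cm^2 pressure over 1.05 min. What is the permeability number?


Formula: Permeability Number P = (V * H) / (p * A * t)
Numerator: V * H = 1713 * 11.7 = 20042.1
Denominator: p * A * t = 2.7 * 22.0 * 1.05 = 62.37
P = 20042.1 / 62.37 = 321.3420


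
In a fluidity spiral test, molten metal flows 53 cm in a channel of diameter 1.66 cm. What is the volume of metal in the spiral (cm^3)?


Formula: V = pi * (d/2)^2 * L  (cylinder volume)
Radius = 1.66/2 = 0.83 cm
V = pi * 0.83^2 * 53 = 114.7049 cm^3

114.7049 cm^3


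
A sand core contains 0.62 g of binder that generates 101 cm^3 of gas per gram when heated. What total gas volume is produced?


Formula: V_gas = W_binder * gas_evolution_rate
V = 0.62 g * 101 cm^3/g = 62.6200 cm^3


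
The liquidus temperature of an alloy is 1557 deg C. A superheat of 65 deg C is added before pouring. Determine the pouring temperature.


Formula: T_pour = T_melt + Superheat
T_pour = 1557 + 65 = 1622 deg C

Final answer: 1622 deg C


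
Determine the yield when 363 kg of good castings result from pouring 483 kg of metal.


Formula: Casting Yield = (W_good / W_total) * 100
Yield = (363 kg / 483 kg) * 100 = 75.1553%

75.1553%


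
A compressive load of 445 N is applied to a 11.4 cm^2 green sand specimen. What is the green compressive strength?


Formula: Compressive Strength = Force / Area
Strength = 445 N / 11.4 cm^2 = 39.0351 N/cm^2


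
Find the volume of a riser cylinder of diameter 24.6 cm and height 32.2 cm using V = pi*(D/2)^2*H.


Formula: V = pi * (D/2)^2 * H  (cylinder volume)
Radius = D/2 = 24.6/2 = 12.3 cm
V = pi * 12.3^2 * 32.2 = 15304.3880 cm^3

Answer: 15304.3880 cm^3


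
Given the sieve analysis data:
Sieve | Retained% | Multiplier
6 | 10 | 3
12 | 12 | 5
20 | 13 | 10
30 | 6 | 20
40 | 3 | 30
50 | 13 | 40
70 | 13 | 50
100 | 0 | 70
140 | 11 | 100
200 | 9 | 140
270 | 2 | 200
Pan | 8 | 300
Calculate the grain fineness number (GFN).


Formula: GFN = sum(pct * multiplier) / sum(pct)
sum(pct * multiplier) = 6760
sum(pct) = 100
GFN = 6760 / 100 = 67.60

Final answer: 67.60


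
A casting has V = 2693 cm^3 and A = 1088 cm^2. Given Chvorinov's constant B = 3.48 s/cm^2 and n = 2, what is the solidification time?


Formula: t_s = B * (V/A)^n  (Chvorinov's rule, n=2)
Modulus M = V/A = 2693/1088 = 2.475184 cm
M^2 = 2.475184^2 = 6.126536 cm^2
t_s = 3.48 * 6.126536 = 21.3203 s

Answer: 21.3203 s


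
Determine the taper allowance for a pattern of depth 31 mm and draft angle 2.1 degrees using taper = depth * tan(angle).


Formula: taper = depth * tan(draft_angle)
tan(2.1 deg) = 0.0366683
taper = 31 mm * 0.0366683 = 1.1367 mm

1.1367 mm


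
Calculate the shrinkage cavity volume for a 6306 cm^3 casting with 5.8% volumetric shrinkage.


Formula: V_shrink = V_casting * shrinkage_pct / 100
V_shrink = 6306 cm^3 * 5.8 / 100 = 365.7480 cm^3

Answer: 365.7480 cm^3


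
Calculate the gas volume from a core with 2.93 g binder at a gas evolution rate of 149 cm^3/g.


Formula: V_gas = W_binder * gas_evolution_rate
V = 2.93 g * 149 cm^3/g = 436.5700 cm^3

436.5700 cm^3


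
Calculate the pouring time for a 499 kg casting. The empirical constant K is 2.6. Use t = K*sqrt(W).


Formula: t = K * sqrt(W)
sqrt(W) = sqrt(499) = 22.33831
t = 2.6 * 22.33831 = 58.0796 s

Final answer: 58.0796 s


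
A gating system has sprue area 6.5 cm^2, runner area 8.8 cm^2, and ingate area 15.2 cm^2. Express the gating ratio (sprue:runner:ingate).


Sprue:Runner:Ingate = 1 : 8.8/6.5 : 15.2/6.5 = 1:1.35:2.34


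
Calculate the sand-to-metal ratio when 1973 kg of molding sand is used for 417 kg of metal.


Formula: Sand-to-Metal Ratio = W_sand / W_metal
Ratio = 1973 kg / 417 kg = 4.7314


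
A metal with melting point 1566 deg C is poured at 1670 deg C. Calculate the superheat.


Formula: Superheat = T_pour - T_melt
Superheat = 1670 - 1566 = 104 deg C

Answer: 104 deg C


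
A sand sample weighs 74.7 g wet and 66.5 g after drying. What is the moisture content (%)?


Formula: MC = (W_wet - W_dry) / W_wet * 100
Water mass = 74.7 - 66.5 = 8.2 g
MC = 8.2 / 74.7 * 100 = 10.9772%

10.9772%


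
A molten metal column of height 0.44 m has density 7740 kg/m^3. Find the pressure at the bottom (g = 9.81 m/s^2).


Formula: P = rho * g * h
rho * g = 7740 * 9.81 = 75929.4 N/m^3
P = 75929.4 * 0.44 = 33408.9360 Pa

33408.9360 Pa


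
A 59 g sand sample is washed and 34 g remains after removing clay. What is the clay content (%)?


Formula: Clay% = (W_total - W_washed) / W_total * 100
Clay mass = 59 - 34 = 25 g
Clay% = 25 / 59 * 100 = 42.3729%

Final answer: 42.3729%


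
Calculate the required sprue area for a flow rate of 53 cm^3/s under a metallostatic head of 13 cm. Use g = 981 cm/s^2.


Formula: v = sqrt(2*g*h), A = Q/v
Velocity: v = sqrt(2 * 981 * 13) = sqrt(25506) = 159.7060 cm/s
Sprue area: A = Q / v = 53 / 159.7060 = 0.3319 cm^2

0.3319 cm^2


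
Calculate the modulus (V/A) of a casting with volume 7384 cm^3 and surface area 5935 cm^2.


Formula: Casting Modulus M = V / A
M = 7384 cm^3 / 5935 cm^2 = 1.2441 cm

Final answer: 1.2441 cm
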